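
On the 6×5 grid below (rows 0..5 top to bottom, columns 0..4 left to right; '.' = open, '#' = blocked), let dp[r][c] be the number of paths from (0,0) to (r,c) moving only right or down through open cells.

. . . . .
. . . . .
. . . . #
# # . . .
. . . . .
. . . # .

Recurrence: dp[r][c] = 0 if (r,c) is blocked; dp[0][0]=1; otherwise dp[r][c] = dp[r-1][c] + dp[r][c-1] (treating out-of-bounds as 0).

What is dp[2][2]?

r\c   0   1   2   3   4
  0   1   1   1   1   1
  1   1   2   3   4   5
  2   1   3   6  10   0
  3   0   0   6  16  16
  4   0   0   6  22  38
  5   0   0   6   0  38

6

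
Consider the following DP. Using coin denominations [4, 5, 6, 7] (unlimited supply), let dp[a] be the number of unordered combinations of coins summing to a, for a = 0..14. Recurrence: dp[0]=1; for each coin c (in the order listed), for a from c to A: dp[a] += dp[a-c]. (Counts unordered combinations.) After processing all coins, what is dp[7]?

after  coin     0     1     2     3     4     5     6     7     8     9    10    11    12    13    14
          4     1     0     0     0     1     0     0     0     1     0     0     0     1     0     0
          5     1     0     0     0     1     1     0     0     1     1     1     0     1     1     1
          6     1     0     0     0     1     1     1     0     1     1     2     1     2     1     2
          7     1     0     0     0     1     1     1     1     1     1     2     2     3     2     3

1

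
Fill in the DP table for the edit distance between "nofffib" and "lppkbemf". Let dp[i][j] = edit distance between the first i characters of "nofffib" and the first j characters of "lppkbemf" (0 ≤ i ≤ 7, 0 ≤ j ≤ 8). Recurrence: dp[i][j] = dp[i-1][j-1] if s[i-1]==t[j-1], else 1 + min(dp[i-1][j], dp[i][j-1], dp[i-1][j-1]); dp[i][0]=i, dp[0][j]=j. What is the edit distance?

   ''  l  p  p  k  b  e  m  f
''  0  1  2  3  4  5  6  7  8
 n  1  1  2  3  4  5  6  7  8
 o  2  2  2  3  4  5  6  7  8
 f  3  3  3  3  4  5  6  7  7
 f  4  4  4  4  4  5  6  7  7
 f  5  5  5  5  5  5  6  7  7
 i  6  6  6  6  6  6  6  7  8
 b  7  7  7  7  7  6  7  7  8

8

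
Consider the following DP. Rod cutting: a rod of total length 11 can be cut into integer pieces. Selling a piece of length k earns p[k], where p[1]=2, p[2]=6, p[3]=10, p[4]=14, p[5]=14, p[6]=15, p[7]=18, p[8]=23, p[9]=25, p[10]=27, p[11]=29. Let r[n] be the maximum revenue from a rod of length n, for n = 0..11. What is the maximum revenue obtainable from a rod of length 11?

38

   n    0    1    2    3    4    5    6    7    8    9   10   11
r[n]    0    2    6   10   14   16   20   24   28   30   34   38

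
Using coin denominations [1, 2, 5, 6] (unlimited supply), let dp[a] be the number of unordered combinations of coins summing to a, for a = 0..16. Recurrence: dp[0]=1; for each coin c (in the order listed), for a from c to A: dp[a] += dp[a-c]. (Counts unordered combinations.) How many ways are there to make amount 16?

after  coin     0     1     2     3     4     5     6     7     8     9    10    11    12    13    14    15    16
          1     1     1     1     1     1     1     1     1     1     1     1     1     1     1     1     1     1
          2     1     1     2     2     3     3     4     4     5     5     6     6     7     7     8     8     9
          5     1     1     2     2     3     4     5     6     7     8    10    11    13    14    16    18    20
          6     1     1     2     2     3     4     6     7     9    10    13    15    19    21    25    28    33

33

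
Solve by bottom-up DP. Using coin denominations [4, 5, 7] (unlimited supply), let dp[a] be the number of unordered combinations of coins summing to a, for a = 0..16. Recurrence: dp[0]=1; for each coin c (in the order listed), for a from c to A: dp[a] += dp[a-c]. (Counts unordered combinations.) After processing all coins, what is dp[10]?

1

after  coin     0     1     2     3     4     5     6     7     8     9    10    11    12    13    14    15    16
          4     1     0     0     0     1     0     0     0     1     0     0     0     1     0     0     0     1
          5     1     0     0     0     1     1     0     0     1     1     1     0     1     1     1     1     1
          7     1     0     0     0     1     1     0     1     1     1     1     1     2     1     2     2     2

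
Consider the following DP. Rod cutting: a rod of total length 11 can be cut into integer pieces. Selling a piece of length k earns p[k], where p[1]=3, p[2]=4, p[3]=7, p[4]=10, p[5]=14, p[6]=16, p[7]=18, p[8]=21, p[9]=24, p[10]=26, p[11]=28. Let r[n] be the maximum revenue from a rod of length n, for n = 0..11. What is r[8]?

24

   n    0    1    2    3    4    5    6    7    8    9   10   11
r[n]    0    3    6    9   12   15   18   21   24   27   30   33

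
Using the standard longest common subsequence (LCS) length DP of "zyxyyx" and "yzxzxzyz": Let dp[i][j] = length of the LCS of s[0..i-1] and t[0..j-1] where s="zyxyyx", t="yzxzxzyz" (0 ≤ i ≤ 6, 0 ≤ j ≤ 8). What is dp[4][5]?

2

   ''  y  z  x  z  x  z  y  z
''  0  0  0  0  0  0  0  0  0
 z  0  0  1  1  1  1  1  1  1
 y  0  1  1  1  1  1  1  2  2
 x  0  1  1  2  2  2  2  2  2
 y  0  1  1  2  2  2  2  3  3
 y  0  1  1  2  2  2  2  3  3
 x  0  1  1  2  2  3  3  3  3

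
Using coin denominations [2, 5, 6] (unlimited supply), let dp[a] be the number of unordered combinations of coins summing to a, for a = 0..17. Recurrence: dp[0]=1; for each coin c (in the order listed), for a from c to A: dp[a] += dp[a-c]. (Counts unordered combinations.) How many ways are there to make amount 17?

4

after  coin     0     1     2     3     4     5     6     7     8     9    10    11    12    13    14    15    16    17
          2     1     0     1     0     1     0     1     0     1     0     1     0     1     0     1     0     1     0
          5     1     0     1     0     1     1     1     1     1     1     2     1     2     1     2     2     2     2
          6     1     0     1     0     1     1     2     1     2     1     3     2     4     2     4     3     5     4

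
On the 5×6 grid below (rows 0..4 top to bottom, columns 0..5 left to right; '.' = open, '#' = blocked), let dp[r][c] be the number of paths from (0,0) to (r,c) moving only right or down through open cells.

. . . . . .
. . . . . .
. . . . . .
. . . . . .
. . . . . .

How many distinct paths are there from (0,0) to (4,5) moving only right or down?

126

r\c   0   1   2   3   4   5
  0   1   1   1   1   1   1
  1   1   2   3   4   5   6
  2   1   3   6  10  15  21
  3   1   4  10  20  35  56
  4   1   5  15  35  70 126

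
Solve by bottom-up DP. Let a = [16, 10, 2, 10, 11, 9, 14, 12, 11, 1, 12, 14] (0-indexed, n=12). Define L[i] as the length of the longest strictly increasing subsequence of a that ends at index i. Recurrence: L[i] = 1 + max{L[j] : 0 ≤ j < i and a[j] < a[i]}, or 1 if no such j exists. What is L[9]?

   i    0    1    2    3    4    5    6    7    8    9   10   11
a[i]   16   10    2   10   11    9   14   12   11    1   12   14
L[i]    1    1    1    2    3    2    4    4    3    1    4    5

1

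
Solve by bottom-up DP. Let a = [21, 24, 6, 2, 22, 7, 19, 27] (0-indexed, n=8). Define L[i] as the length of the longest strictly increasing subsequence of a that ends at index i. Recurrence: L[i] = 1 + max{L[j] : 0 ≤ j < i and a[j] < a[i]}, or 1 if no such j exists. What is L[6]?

   i    0    1    2    3    4    5    6    7
a[i]   21   24    6    2   22    7   19   27
L[i]    1    2    1    1    2    2    3    4

3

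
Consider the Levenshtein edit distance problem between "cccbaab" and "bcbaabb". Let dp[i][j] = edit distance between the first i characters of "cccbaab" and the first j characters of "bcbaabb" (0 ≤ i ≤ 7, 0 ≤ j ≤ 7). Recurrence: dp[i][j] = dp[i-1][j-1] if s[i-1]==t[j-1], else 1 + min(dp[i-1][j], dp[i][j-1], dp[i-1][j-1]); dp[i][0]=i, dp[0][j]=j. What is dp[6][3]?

4

   ''  b  c  b  a  a  b  b
''  0  1  2  3  4  5  6  7
 c  1  1  1  2  3  4  5  6
 c  2  2  1  2  3  4  5  6
 c  3  3  2  2  3  4  5  6
 b  4  3  3  2  3  4  4  5
 a  5  4  4  3  2  3  4  5
 a  6  5  5  4  3  2  3  4
 b  7  6  6  5  4  3  2  3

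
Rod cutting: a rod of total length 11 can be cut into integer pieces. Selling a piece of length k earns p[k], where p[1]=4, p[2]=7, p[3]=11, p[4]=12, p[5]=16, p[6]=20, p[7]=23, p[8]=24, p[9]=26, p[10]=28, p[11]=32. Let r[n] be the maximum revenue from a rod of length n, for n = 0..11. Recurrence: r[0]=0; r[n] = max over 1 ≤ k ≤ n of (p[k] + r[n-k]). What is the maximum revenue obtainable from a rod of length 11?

44

   n    0    1    2    3    4    5    6    7    8    9   10   11
r[n]    0    4    8   12   16   20   24   28   32   36   40   44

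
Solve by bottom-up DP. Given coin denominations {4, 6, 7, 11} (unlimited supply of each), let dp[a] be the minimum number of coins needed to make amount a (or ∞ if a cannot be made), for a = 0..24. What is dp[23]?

 a  0  1  2  3  4  5  6  7  8  9 10 11 12 13 14 15 16 17 18 19 20 21 22 23 24
dp  0  -  -  -  1  -  1  1  2  -  2  1  2  2  2  2  3  2  2  3  3  3  2  3  3
(- denotes ∞ / unreachable)

3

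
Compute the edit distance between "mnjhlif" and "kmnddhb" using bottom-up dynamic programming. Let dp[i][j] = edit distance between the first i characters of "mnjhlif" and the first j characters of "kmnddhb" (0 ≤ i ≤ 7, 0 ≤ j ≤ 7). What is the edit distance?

   ''  k  m  n  d  d  h  b
''  0  1  2  3  4  5  6  7
 m  1  1  1  2  3  4  5  6
 n  2  2  2  1  2  3  4  5
 j  3  3  3  2  2  3  4  5
 h  4  4  4  3  3  3  3  4
 l  5  5  5  4  4  4  4  4
 i  6  6  6  5  5  5  5  5
 f  7  7  7  6  6  6  6  6

6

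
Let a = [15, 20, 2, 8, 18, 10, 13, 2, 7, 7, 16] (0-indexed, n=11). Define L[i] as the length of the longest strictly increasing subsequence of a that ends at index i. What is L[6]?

   i    0    1    2    3    4    5    6    7    8    9   10
a[i]   15   20    2    8   18   10   13    2    7    7   16
L[i]    1    2    1    2    3    3    4    1    2    2    5

4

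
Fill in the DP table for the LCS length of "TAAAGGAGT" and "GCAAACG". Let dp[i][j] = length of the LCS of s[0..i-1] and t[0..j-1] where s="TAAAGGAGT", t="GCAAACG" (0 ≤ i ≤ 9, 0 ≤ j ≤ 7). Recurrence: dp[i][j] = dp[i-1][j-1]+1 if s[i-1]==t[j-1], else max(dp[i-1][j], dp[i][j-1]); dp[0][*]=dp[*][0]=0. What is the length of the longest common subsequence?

4

   ''  G  C  A  A  A  C  G
''  0  0  0  0  0  0  0  0
 T  0  0  0  0  0  0  0  0
 A  0  0  0  1  1  1  1  1
 A  0  0  0  1  2  2  2  2
 A  0  0  0  1  2  3  3  3
 G  0  1  1  1  2  3  3  4
 G  0  1  1  1  2  3  3  4
 A  0  1  1  2  2  3  3  4
 G  0  1  1  2  2  3  3  4
 T  0  1  1  2  2  3  3  4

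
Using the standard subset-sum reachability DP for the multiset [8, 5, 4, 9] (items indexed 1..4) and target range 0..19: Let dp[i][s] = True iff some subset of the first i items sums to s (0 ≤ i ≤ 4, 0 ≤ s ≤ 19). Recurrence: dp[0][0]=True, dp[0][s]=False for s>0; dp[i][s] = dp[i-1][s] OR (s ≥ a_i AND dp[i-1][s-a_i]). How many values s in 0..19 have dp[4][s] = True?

i\s   0   1   2   3   4   5   6   7   8   9  10  11  12  13  14  15  16  17  18  19
  0   T   F   F   F   F   F   F   F   F   F   F   F   F   F   F   F   F   F   F   F
  1   T   F   F   F   F   F   F   F   T   F   F   F   F   F   F   F   F   F   F   F
  2   T   F   F   F   F   T   F   F   T   F   F   F   F   T   F   F   F   F   F   F
  3   T   F   F   F   T   T   F   F   T   T   F   F   T   T   F   F   F   T   F   F
  4   T   F   F   F   T   T   F   F   T   T   F   F   T   T   T   F   F   T   T   F

10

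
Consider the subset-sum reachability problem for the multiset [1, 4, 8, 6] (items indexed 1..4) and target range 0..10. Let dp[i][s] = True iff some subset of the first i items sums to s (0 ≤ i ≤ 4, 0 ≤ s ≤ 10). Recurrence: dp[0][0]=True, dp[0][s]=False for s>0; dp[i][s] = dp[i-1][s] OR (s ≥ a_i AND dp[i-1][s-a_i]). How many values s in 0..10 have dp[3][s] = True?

6

i\s   0   1   2   3   4   5   6   7   8   9  10
  0   T   F   F   F   F   F   F   F   F   F   F
  1   T   T   F   F   F   F   F   F   F   F   F
  2   T   T   F   F   T   T   F   F   F   F   F
  3   T   T   F   F   T   T   F   F   T   T   F
  4   T   T   F   F   T   T   T   T   T   T   T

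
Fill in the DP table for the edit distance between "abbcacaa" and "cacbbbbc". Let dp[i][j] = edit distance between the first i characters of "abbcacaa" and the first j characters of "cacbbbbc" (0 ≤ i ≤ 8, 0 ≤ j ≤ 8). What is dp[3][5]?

   ''  c  a  c  b  b  b  b  c
''  0  1  2  3  4  5  6  7  8
 a  1  1  1  2  3  4  5  6  7
 b  2  2  2  2  2  3  4  5  6
 b  3  3  3  3  2  2  3  4  5
 c  4  3  4  3  3  3  3  4  4
 a  5  4  3  4  4  4  4  4  5
 c  6  5  4  3  4  5  5  5  4
 a  7  6  5  4  4  5  6  6  5
 a  8  7  6  5  5  5  6  7  6

2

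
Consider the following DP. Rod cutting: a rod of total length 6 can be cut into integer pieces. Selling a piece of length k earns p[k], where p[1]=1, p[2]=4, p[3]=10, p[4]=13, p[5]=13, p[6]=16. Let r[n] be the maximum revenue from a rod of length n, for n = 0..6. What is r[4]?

13

   n    0    1    2    3    4    5    6
r[n]    0    1    4   10   13   14   20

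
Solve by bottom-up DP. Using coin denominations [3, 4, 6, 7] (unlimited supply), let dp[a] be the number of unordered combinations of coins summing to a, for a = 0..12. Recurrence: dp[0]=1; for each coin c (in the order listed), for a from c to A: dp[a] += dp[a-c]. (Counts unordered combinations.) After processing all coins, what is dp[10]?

after  coin     0     1     2     3     4     5     6     7     8     9    10    11    12
          3     1     0     0     1     0     0     1     0     0     1     0     0     1
          4     1     0     0     1     1     0     1     1     1     1     1     1     2
          6     1     0     0     1     1     0     2     1     1     2     2     1     4
          7     1     0     0     1     1     0     2     2     1     2     3     2     4

3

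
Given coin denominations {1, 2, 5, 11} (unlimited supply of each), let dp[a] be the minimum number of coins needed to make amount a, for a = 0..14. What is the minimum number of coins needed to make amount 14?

 a  0  1  2  3  4  5  6  7  8  9 10 11 12 13 14
dp  0  1  1  2  2  1  2  2  3  3  2  1  2  2  3

3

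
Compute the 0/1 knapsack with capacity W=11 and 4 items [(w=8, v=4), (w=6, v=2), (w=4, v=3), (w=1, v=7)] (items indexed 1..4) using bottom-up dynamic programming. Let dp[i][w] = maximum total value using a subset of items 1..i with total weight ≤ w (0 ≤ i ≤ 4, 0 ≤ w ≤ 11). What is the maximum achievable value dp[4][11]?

i\w   0   1   2   3   4   5   6   7   8   9  10  11
  0   0   0   0   0   0   0   0   0   0   0   0   0
  1   0   0   0   0   0   0   0   0   4   4   4   4
  2   0   0   0   0   0   0   2   2   4   4   4   4
  3   0   0   0   0   3   3   3   3   4   4   5   5
  4   0   7   7   7   7  10  10  10  10  11  11  12

12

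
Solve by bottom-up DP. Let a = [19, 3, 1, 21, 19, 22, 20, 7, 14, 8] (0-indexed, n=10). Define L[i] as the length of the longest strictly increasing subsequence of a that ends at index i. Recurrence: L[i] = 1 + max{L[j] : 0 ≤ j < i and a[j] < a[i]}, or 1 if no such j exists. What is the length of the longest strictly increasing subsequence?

3

   i    0    1    2    3    4    5    6    7    8    9
a[i]   19    3    1   21   19   22   20    7   14    8
L[i]    1    1    1    2    2    3    3    2    3    3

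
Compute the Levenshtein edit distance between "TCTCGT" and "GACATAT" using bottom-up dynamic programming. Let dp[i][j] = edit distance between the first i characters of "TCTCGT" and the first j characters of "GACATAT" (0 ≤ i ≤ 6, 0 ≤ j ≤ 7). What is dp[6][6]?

   ''  G  A  C  A  T  A  T
''  0  1  2  3  4  5  6  7
 T  1  1  2  3  4  4  5  6
 C  2  2  2  2  3  4  5  6
 T  3  3  3  3  3  3  4  5
 C  4  4  4  3  4  4  4  5
 G  5  4  5  4  4  5  5  5
 T  6  5  5  5  5  4  5  5

5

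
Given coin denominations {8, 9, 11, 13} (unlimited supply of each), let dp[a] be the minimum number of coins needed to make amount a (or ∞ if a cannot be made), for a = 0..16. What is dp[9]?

1

 a  0  1  2  3  4  5  6  7  8  9 10 11 12 13 14 15 16
dp  0  -  -  -  -  -  -  -  1  1  -  1  -  1  -  -  2
(- denotes ∞ / unreachable)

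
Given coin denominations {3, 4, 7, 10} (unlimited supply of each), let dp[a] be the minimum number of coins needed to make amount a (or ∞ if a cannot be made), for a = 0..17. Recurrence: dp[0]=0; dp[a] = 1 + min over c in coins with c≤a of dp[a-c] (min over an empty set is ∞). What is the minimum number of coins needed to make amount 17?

 a  0  1  2  3  4  5  6  7  8  9 10 11 12 13 14 15 16 17
dp  0  -  -  1  1  -  2  1  2  3  1  2  3  2  2  3  3  2
(- denotes ∞ / unreachable)

2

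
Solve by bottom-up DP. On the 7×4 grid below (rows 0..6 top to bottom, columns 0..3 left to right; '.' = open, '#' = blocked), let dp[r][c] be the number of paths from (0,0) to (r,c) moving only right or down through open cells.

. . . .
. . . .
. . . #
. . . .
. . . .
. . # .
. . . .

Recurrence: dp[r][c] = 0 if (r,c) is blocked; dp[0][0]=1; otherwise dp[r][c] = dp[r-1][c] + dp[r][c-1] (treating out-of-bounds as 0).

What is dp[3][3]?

r\c   0   1   2   3
  0   1   1   1   1
  1   1   2   3   4
  2   1   3   6   0
  3   1   4  10  10
  4   1   5  15  25
  5   1   6   0  25
  6   1   7   7  32

10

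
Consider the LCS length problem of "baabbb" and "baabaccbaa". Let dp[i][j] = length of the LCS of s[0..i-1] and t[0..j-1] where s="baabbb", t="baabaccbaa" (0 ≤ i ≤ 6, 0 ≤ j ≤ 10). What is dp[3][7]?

3

   ''  b  a  a  b  a  c  c  b  a  a
''  0  0  0  0  0  0  0  0  0  0  0
 b  0  1  1  1  1  1  1  1  1  1  1
 a  0  1  2  2  2  2  2  2  2  2  2
 a  0  1  2  3  3  3  3  3  3  3  3
 b  0  1  2  3  4  4  4  4  4  4  4
 b  0  1  2  3  4  4  4  4  5  5  5
 b  0  1  2  3  4  4  4  4  5  5  5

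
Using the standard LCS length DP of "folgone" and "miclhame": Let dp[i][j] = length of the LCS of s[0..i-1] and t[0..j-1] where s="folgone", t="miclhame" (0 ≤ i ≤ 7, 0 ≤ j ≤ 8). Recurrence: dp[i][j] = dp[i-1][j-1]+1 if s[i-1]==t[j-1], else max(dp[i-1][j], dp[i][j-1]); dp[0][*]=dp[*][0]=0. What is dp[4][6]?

1

   ''  m  i  c  l  h  a  m  e
''  0  0  0  0  0  0  0  0  0
 f  0  0  0  0  0  0  0  0  0
 o  0  0  0  0  0  0  0  0  0
 l  0  0  0  0  1  1  1  1  1
 g  0  0  0  0  1  1  1  1  1
 o  0  0  0  0  1  1  1  1  1
 n  0  0  0  0  1  1  1  1  1
 e  0  0  0  0  1  1  1  1  2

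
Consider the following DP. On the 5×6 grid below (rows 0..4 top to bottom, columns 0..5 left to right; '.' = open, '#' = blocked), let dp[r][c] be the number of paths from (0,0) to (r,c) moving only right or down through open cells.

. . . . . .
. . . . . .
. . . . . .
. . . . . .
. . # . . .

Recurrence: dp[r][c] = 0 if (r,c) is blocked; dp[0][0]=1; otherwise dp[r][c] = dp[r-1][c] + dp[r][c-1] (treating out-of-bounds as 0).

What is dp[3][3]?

r\c   0   1   2   3   4   5
  0   1   1   1   1   1   1
  1   1   2   3   4   5   6
  2   1   3   6  10  15  21
  3   1   4  10  20  35  56
  4   1   5   0  20  55 111

20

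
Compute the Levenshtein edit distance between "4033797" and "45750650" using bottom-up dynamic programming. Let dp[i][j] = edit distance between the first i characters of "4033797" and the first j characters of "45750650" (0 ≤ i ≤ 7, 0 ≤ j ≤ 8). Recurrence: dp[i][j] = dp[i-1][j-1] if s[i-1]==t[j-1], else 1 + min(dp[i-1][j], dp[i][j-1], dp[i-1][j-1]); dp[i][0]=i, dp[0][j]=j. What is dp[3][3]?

2

   ''  4  5  7  5  0  6  5  0
''  0  1  2  3  4  5  6  7  8
 4  1  0  1  2  3  4  5  6  7
 0  2  1  1  2  3  3  4  5  6
 3  3  2  2  2  3  4  4  5  6
 3  4  3  3  3  3  4  5  5  6
 7  5  4  4  3  4  4  5  6  6
 9  6  5  5  4  4  5  5  6  7
 7  7  6  6  5  5  5  6  6  7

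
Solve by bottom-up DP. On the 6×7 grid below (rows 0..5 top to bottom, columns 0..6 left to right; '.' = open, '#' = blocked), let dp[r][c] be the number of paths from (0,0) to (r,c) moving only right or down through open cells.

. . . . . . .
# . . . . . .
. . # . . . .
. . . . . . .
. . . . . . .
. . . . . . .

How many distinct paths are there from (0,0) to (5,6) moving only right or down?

147

r\c   0   1   2   3   4   5   6
  0   1   1   1   1   1   1   1
  1   0   1   2   3   4   5   6
  2   0   1   0   3   7  12  18
  3   0   1   1   4  11  23  41
  4   0   1   2   6  17  40  81
  5   0   1   3   9  26  66 147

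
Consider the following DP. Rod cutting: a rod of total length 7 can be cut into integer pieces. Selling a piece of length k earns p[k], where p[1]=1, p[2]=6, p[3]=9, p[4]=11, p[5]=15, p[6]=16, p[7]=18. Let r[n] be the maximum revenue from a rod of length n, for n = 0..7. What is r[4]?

12

   n    0    1    2    3    4    5    6    7
r[n]    0    1    6    9   12   15   18   21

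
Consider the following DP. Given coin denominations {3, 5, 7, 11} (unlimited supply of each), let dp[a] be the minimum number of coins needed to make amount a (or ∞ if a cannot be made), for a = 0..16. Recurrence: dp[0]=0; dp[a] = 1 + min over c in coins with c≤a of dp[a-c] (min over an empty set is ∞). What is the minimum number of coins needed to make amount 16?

 a  0  1  2  3  4  5  6  7  8  9 10 11 12 13 14 15 16
dp  0  -  -  1  -  1  2  1  2  3  2  1  2  3  2  3  2
(- denotes ∞ / unreachable)

2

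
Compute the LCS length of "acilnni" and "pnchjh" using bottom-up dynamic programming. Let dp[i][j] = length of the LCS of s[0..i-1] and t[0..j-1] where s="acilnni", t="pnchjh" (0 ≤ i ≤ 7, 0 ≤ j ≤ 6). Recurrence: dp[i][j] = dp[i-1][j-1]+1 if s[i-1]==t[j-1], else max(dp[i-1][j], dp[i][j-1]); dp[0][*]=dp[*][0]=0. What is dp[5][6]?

   ''  p  n  c  h  j  h
''  0  0  0  0  0  0  0
 a  0  0  0  0  0  0  0
 c  0  0  0  1  1  1  1
 i  0  0  0  1  1  1  1
 l  0  0  0  1  1  1  1
 n  0  0  1  1  1  1  1
 n  0  0  1  1  1  1  1
 i  0  0  1  1  1  1  1

1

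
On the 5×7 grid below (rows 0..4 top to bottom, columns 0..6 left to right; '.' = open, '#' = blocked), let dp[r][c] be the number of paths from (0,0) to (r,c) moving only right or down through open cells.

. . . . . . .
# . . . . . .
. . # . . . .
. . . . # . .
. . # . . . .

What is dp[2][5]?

r\c   0   1   2   3   4   5   6
  0   1   1   1   1   1   1   1
  1   0   1   2   3   4   5   6
  2   0   1   0   3   7  12  18
  3   0   1   1   4   0  12  30
  4   0   1   0   4   4  16  46

12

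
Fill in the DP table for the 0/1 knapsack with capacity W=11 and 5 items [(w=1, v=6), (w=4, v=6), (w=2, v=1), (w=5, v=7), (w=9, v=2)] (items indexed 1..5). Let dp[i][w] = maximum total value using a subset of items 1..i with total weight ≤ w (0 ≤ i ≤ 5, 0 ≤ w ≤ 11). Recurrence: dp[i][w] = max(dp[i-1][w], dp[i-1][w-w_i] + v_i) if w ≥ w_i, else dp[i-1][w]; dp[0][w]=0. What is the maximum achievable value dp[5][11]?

19

i\w   0   1   2   3   4   5   6   7   8   9  10  11
  0   0   0   0   0   0   0   0   0   0   0   0   0
  1   0   6   6   6   6   6   6   6   6   6   6   6
  2   0   6   6   6   6  12  12  12  12  12  12  12
  3   0   6   6   7   7  12  12  13  13  13  13  13
  4   0   6   6   7   7  12  13  13  14  14  19  19
  5   0   6   6   7   7  12  13  13  14  14  19  19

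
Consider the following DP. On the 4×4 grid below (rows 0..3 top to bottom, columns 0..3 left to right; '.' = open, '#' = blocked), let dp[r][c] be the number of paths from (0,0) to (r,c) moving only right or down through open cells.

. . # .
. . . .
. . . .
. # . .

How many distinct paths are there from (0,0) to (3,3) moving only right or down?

r\c   0   1   2   3
  0   1   1   0   0
  1   1   2   2   2
  2   1   3   5   7
  3   1   0   5  12

12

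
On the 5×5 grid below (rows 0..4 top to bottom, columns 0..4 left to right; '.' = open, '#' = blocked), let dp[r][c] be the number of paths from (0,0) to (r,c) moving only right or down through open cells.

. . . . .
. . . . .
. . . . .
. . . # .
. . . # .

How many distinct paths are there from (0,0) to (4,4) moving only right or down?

15

r\c   0   1   2   3   4
  0   1   1   1   1   1
  1   1   2   3   4   5
  2   1   3   6  10  15
  3   1   4  10   0  15
  4   1   5  15   0  15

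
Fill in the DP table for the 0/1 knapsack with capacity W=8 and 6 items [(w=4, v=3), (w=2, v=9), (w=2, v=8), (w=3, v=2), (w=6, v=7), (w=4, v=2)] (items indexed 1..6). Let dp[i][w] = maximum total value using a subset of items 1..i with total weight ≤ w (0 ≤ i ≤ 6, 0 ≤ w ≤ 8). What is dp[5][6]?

17

i\w   0   1   2   3   4   5   6   7   8
  0   0   0   0   0   0   0   0   0   0
  1   0   0   0   0   3   3   3   3   3
  2   0   0   9   9   9   9  12  12  12
  3   0   0   9   9  17  17  17  17  20
  4   0   0   9   9  17  17  17  19  20
  5   0   0   9   9  17  17  17  19  20
  6   0   0   9   9  17  17  17  19  20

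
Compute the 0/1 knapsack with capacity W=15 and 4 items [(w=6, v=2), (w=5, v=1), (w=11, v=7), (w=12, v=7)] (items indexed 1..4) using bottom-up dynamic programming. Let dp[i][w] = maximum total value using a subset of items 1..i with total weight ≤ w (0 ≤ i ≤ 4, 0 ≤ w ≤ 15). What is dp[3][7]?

i\w   0   1   2   3   4   5   6   7   8   9  10  11  12  13  14  15
  0   0   0   0   0   0   0   0   0   0   0   0   0   0   0   0   0
  1   0   0   0   0   0   0   2   2   2   2   2   2   2   2   2   2
  2   0   0   0   0   0   1   2   2   2   2   2   3   3   3   3   3
  3   0   0   0   0   0   1   2   2   2   2   2   7   7   7   7   7
  4   0   0   0   0   0   1   2   2   2   2   2   7   7   7   7   7

2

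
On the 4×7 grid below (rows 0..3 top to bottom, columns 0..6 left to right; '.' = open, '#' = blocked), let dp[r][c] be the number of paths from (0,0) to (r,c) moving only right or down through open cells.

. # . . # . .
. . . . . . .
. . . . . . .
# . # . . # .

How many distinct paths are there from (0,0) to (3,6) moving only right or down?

r\c   0   1   2   3   4   5   6
  0   1   0   0   0   0   0   0
  1   1   1   1   1   1   1   1
  2   1   2   3   4   5   6   7
  3   0   2   0   4   9   0   7

7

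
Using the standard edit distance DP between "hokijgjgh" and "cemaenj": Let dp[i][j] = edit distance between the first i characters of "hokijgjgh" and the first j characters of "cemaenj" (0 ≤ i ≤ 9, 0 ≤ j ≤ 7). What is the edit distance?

8

   ''  c  e  m  a  e  n  j
''  0  1  2  3  4  5  6  7
 h  1  1  2  3  4  5  6  7
 o  2  2  2  3  4  5  6  7
 k  3  3  3  3  4  5  6  7
 i  4  4  4  4  4  5  6  7
 j  5  5  5  5  5  5  6  6
 g  6  6  6  6  6  6  6  7
 j  7  7  7  7  7  7  7  6
 g  8  8  8  8  8  8  8  7
 h  9  9  9  9  9  9  9  8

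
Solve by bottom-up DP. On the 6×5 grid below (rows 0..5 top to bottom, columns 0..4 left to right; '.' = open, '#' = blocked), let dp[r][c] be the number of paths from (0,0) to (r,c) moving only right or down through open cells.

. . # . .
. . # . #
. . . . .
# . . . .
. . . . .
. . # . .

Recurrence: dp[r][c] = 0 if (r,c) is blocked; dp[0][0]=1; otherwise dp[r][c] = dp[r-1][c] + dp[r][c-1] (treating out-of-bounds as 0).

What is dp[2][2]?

3

r\c   0   1   2   3   4
  0   1   1   0   0   0
  1   1   2   0   0   0
  2   1   3   3   3   3
  3   0   3   6   9  12
  4   0   3   9  18  30
  5   0   3   0  18  48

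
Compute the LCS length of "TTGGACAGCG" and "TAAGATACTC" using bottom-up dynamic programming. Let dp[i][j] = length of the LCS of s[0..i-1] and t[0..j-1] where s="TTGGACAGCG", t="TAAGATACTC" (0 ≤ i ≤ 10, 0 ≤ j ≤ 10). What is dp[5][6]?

3

   ''  T  A  A  G  A  T  A  C  T  C
''  0  0  0  0  0  0  0  0  0  0  0
 T  0  1  1  1  1  1  1  1  1  1  1
 T  0  1  1  1  1  1  2  2  2  2  2
 G  0  1  1  1  2  2  2  2  2  2  2
 G  0  1  1  1  2  2  2  2  2  2  2
 A  0  1  2  2  2  3  3  3  3  3  3
 C  0  1  2  2  2  3  3  3  4  4  4
 A  0  1  2  3  3  3  3  4  4  4  4
 G  0  1  2  3  4  4  4  4  4  4  4
 C  0  1  2  3  4  4  4  4  5  5  5
 G  0  1  2  3  4  4  4  4  5  5  5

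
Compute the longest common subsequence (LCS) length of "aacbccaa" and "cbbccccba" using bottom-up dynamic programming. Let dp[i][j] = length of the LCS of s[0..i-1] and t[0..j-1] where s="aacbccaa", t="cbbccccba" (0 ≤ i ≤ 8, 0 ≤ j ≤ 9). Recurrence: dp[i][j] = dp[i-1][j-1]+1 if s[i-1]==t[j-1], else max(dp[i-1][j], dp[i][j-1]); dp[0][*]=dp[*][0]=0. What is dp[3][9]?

1

   ''  c  b  b  c  c  c  c  b  a
''  0  0  0  0  0  0  0  0  0  0
 a  0  0  0  0  0  0  0  0  0  1
 a  0  0  0  0  0  0  0  0  0  1
 c  0  1  1  1  1  1  1  1  1  1
 b  0  1  2  2  2  2  2  2  2  2
 c  0  1  2  2  3  3  3  3  3  3
 c  0  1  2  2  3  4  4  4  4  4
 a  0  1  2  2  3  4  4  4  4  5
 a  0  1  2  2  3  4  4  4  4  5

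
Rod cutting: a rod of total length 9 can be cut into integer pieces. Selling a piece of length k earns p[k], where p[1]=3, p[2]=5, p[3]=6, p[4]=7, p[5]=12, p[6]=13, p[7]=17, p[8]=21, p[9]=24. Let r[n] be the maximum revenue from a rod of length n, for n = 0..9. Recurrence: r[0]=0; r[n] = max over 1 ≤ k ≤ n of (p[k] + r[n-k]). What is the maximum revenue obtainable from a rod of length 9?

27

   n    0    1    2    3    4    5    6    7    8    9
r[n]    0    3    6    9   12   15   18   21   24   27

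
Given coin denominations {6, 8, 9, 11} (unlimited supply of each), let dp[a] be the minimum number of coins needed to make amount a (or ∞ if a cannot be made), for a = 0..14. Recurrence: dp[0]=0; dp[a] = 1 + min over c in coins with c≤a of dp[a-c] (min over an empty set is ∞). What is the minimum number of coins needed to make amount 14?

 a  0  1  2  3  4  5  6  7  8  9 10 11 12 13 14
dp  0  -  -  -  -  -  1  -  1  1  -  1  2  -  2
(- denotes ∞ / unreachable)

2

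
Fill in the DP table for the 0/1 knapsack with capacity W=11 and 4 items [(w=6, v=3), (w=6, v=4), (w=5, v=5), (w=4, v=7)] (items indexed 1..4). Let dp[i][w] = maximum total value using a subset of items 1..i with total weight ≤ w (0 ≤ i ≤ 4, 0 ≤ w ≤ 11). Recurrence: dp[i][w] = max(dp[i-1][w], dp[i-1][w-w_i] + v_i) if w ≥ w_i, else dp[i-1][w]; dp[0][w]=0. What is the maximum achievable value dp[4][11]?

i\w   0   1   2   3   4   5   6   7   8   9  10  11
  0   0   0   0   0   0   0   0   0   0   0   0   0
  1   0   0   0   0   0   0   3   3   3   3   3   3
  2   0   0   0   0   0   0   4   4   4   4   4   4
  3   0   0   0   0   0   5   5   5   5   5   5   9
  4   0   0   0   0   7   7   7   7   7  12  12  12

12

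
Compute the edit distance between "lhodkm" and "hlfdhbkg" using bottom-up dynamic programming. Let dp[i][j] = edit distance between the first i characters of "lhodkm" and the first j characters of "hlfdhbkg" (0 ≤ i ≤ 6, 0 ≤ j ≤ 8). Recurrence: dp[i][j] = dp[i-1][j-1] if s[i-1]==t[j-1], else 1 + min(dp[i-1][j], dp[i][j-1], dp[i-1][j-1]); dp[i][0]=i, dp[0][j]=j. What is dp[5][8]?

6

   ''  h  l  f  d  h  b  k  g
''  0  1  2  3  4  5  6  7  8
 l  1  1  1  2  3  4  5  6  7
 h  2  1  2  2  3  3  4  5  6
 o  3  2  2  3  3  4  4  5  6
 d  4  3  3  3  3  4  5  5  6
 k  5  4  4  4  4  4  5  5  6
 m  6  5  5  5  5  5  5  6  6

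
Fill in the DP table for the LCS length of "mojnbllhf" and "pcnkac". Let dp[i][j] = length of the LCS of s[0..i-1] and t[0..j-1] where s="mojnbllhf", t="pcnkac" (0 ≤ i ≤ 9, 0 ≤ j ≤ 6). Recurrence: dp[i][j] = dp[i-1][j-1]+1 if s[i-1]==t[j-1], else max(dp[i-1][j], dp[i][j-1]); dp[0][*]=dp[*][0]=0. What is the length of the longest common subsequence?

1

   ''  p  c  n  k  a  c
''  0  0  0  0  0  0  0
 m  0  0  0  0  0  0  0
 o  0  0  0  0  0  0  0
 j  0  0  0  0  0  0  0
 n  0  0  0  1  1  1  1
 b  0  0  0  1  1  1  1
 l  0  0  0  1  1  1  1
 l  0  0  0  1  1  1  1
 h  0  0  0  1  1  1  1
 f  0  0  0  1  1  1  1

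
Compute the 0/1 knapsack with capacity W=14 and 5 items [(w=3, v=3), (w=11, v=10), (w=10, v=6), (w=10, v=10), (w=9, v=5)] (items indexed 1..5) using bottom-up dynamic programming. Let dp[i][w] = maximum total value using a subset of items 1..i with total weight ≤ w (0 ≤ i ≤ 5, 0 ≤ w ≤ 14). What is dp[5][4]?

i\w   0   1   2   3   4   5   6   7   8   9  10  11  12  13  14
  0   0   0   0   0   0   0   0   0   0   0   0   0   0   0   0
  1   0   0   0   3   3   3   3   3   3   3   3   3   3   3   3
  2   0   0   0   3   3   3   3   3   3   3   3  10  10  10  13
  3   0   0   0   3   3   3   3   3   3   3   6  10  10  10  13
  4   0   0   0   3   3   3   3   3   3   3  10  10  10  13  13
  5   0   0   0   3   3   3   3   3   3   5  10  10  10  13  13

3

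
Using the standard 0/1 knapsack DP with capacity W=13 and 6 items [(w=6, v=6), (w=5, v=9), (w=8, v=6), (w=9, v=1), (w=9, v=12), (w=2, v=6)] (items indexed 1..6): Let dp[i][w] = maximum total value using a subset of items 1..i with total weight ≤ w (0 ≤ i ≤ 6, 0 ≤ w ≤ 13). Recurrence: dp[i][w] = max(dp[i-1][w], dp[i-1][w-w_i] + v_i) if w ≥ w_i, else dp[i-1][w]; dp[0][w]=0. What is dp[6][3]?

i\w   0   1   2   3   4   5   6   7   8   9  10  11  12  13
  0   0   0   0   0   0   0   0   0   0   0   0   0   0   0
  1   0   0   0   0   0   0   6   6   6   6   6   6   6   6
  2   0   0   0   0   0   9   9   9   9   9   9  15  15  15
  3   0   0   0   0   0   9   9   9   9   9   9  15  15  15
  4   0   0   0   0   0   9   9   9   9   9   9  15  15  15
  5   0   0   0   0   0   9   9   9   9  12  12  15  15  15
  6   0   0   6   6   6   9   9  15  15  15  15  18  18  21

6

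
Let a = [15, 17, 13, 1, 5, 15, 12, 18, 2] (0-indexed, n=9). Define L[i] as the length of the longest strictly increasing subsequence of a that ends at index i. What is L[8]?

   i    0    1    2    3    4    5    6    7    8
a[i]   15   17   13    1    5   15   12   18    2
L[i]    1    2    1    1    2    3    3    4    2

2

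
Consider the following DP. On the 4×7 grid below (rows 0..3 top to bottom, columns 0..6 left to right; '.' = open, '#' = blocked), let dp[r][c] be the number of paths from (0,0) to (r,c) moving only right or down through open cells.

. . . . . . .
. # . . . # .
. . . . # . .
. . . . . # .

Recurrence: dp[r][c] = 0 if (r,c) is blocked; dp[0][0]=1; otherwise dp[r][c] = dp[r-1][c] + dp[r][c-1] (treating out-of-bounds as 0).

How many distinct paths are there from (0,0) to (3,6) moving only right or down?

r\c   0   1   2   3   4   5   6
  0   1   1   1   1   1   1   1
  1   1   0   1   2   3   0   1
  2   1   1   2   4   0   0   1
  3   1   2   4   8   8   0   1

1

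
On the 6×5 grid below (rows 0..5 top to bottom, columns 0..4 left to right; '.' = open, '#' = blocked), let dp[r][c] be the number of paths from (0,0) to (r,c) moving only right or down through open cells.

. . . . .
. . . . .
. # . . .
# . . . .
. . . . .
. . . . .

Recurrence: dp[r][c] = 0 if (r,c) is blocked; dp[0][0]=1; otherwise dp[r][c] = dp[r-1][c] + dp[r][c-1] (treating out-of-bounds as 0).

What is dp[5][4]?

51

r\c   0   1   2   3   4
  0   1   1   1   1   1
  1   1   2   3   4   5
  2   1   0   3   7  12
  3   0   0   3  10  22
  4   0   0   3  13  35
  5   0   0   3  16  51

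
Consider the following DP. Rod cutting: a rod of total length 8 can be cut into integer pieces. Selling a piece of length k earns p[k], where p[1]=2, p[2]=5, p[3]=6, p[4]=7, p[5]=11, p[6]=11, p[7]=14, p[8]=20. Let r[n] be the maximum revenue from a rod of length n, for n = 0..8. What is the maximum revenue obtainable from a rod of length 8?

   n    0    1    2    3    4    5    6    7    8
r[n]    0    2    5    7   10   12   15   17   20

20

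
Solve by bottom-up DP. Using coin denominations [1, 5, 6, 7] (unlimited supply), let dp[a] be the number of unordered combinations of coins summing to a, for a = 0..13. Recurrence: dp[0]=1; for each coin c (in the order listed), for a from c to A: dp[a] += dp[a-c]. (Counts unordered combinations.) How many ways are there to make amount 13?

9

after  coin     0     1     2     3     4     5     6     7     8     9    10    11    12    13
          1     1     1     1     1     1     1     1     1     1     1     1     1     1     1
          5     1     1     1     1     1     2     2     2     2     2     3     3     3     3
          6     1     1     1     1     1     2     3     3     3     3     4     5     6     6
          7     1     1     1     1     1     2     3     4     4     4     5     6     8     9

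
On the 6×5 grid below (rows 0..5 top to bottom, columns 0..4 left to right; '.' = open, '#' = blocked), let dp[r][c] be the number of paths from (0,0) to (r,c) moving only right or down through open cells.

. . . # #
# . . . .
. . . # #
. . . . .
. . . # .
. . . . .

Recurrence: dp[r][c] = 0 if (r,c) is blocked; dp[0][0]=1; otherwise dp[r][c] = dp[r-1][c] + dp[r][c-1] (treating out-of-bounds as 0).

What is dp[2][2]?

r\c   0   1   2   3   4
  0   1   1   1   0   0
  1   0   1   2   2   2
  2   0   1   3   0   0
  3   0   1   4   4   4
  4   0   1   5   0   4
  5   0   1   6   6  10

3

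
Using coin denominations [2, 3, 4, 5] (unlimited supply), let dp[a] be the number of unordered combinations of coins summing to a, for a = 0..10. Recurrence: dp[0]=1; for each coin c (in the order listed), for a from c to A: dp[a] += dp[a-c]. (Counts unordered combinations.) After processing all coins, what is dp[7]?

3

after  coin     0     1     2     3     4     5     6     7     8     9    10
          2     1     0     1     0     1     0     1     0     1     0     1
          3     1     0     1     1     1     1     2     1     2     2     2
          4     1     0     1     1     2     1     3     2     4     3     5
          5     1     0     1     1     2     2     3     3     5     5     7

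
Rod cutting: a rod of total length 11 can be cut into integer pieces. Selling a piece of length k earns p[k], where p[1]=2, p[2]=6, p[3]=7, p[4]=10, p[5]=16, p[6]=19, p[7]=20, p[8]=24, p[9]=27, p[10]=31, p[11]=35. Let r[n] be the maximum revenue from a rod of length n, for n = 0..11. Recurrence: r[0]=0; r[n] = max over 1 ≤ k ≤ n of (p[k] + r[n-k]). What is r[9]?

   n    0    1    2    3    4    5    6    7    8    9   10   11
r[n]    0    2    6    8   12   16   19   22   25   28   32   35

28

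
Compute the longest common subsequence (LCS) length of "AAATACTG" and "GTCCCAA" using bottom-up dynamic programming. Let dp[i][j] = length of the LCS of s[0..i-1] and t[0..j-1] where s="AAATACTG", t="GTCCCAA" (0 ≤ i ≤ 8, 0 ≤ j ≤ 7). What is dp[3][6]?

1

   ''  G  T  C  C  C  A  A
''  0  0  0  0  0  0  0  0
 A  0  0  0  0  0  0  1  1
 A  0  0  0  0  0  0  1  2
 A  0  0  0  0  0  0  1  2
 T  0  0  1  1  1  1  1  2
 A  0  0  1  1  1  1  2  2
 C  0  0  1  2  2  2  2  2
 T  0  0  1  2  2  2  2  2
 G  0  1  1  2  2  2  2  2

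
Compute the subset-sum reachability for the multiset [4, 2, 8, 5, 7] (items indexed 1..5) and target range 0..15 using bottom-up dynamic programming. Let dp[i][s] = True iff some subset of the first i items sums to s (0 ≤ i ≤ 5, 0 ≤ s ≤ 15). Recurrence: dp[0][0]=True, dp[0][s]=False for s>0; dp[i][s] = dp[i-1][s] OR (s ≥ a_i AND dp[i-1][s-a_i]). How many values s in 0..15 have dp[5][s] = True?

i\s   0   1   2   3   4   5   6   7   8   9  10  11  12  13  14  15
  0   T   F   F   F   F   F   F   F   F   F   F   F   F   F   F   F
  1   T   F   F   F   T   F   F   F   F   F   F   F   F   F   F   F
  2   T   F   T   F   T   F   T   F   F   F   F   F   F   F   F   F
  3   T   F   T   F   T   F   T   F   T   F   T   F   T   F   T   F
  4   T   F   T   F   T   T   T   T   T   T   T   T   T   T   T   T
  5   T   F   T   F   T   T   T   T   T   T   T   T   T   T   T   T

14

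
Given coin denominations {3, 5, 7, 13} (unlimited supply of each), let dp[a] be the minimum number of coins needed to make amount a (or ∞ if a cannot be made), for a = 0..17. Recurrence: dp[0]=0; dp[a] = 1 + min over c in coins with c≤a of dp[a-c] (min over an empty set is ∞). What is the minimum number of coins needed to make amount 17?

 a  0  1  2  3  4  5  6  7  8  9 10 11 12 13 14 15 16 17
dp  0  -  -  1  -  1  2  1  2  3  2  3  2  1  2  3  2  3
(- denotes ∞ / unreachable)

3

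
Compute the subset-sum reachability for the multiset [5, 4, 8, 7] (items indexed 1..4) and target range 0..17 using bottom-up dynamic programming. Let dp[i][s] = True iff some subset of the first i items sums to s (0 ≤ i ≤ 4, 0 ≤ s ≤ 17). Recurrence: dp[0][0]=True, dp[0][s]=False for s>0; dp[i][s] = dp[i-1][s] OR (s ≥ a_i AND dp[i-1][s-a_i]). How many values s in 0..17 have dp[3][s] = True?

8

i\s   0   1   2   3   4   5   6   7   8   9  10  11  12  13  14  15  16  17
  0   T   F   F   F   F   F   F   F   F   F   F   F   F   F   F   F   F   F
  1   T   F   F   F   F   T   F   F   F   F   F   F   F   F   F   F   F   F
  2   T   F   F   F   T   T   F   F   F   T   F   F   F   F   F   F   F   F
  3   T   F   F   F   T   T   F   F   T   T   F   F   T   T   F   F   F   T
  4   T   F   F   F   T   T   F   T   T   T   F   T   T   T   F   T   T   T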